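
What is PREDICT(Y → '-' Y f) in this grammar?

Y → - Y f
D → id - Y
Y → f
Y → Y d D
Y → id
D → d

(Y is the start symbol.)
PREDICT(Y → '-' Y f) = (FIRST(RHS) \ {ε}) ∪ (FOLLOW(Y) if ε ∈ FIRST(RHS), i.e. RHS ⇒* ε)
FIRST('-' Y f) = { '-' }
ε ∉ FIRST('-' Y f), so FOLLOW(Y) is not added.
PREDICT(Y → '-' Y f) = { '-' }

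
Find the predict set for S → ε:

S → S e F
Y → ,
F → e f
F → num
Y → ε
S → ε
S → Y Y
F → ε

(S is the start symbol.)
PREDICT(S → ε) = (FIRST(RHS) \ {ε}) ∪ (FOLLOW(S) if ε ∈ FIRST(RHS), i.e. RHS ⇒* ε)
The right-hand side is ε (FIRST(ε) = { ε }), so the predict set is FOLLOW(S) = { $, 'e' }
PREDICT(S → ε) = { $, 'e' }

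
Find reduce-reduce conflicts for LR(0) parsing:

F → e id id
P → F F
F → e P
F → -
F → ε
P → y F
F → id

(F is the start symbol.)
No reduce-reduce conflicts

A reduce-reduce conflict occurs when an LR(0) state has two complete items [A → α .] and [B → β .] — both call for a reduction, and with no lookahead the parser cannot choose between them.

Augment with F' → F and build the canonical LR(0) collection (I0 = CLOSURE({[F' → . F]}), then GOTO on every symbol after a dot until no new states appear). It has 12 states:
  I0: { [F → . -], [F → . e P], [F → . e id id], [F → . id], [F → .], [F' → . F] }  — shift, reduce
  I1: { [F → - .] }  — reduce
  I2: { [F' → F .] }  — accept
  I3: { [F → . -], [F → . e P], [F → . e id id], [F → . id], [F → .], [F → e . P], [F → e . id id], [P → . F F], [P → . y F] }  — shift, reduce
  I4: { [F → id .] }  — reduce
  I5: { [F → . -], [F → . e P], [F → . e id id], [F → . id], [F → .], [P → F . F] }  — shift, reduce
  I6: { [F → e P .] }  — reduce
  I7: { [F → e id . id], [F → id .] }  — shift, reduce
  I8: { [F → . -], [F → . e P], [F → . e id id], [F → . id], [F → .], [P → y . F] }  — shift, reduce
  I9: { [P → y F .] }  — reduce
  I10: { [F → e id id .] }  — reduce
  I11: { [P → F F .] }  — reduce

No state contains more than one complete item.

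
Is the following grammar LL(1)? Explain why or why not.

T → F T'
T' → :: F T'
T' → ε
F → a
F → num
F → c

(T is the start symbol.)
A grammar is LL(1) if for each non-terminal N with multiple productions, the predict sets of those productions are pairwise disjoint, where PREDICT(N → α) = (FIRST(α) \ {ε}) ∪ (FOLLOW(N) if α ⇒* ε).

Relevant sets:
  FOLLOW(T') = { $ }

For T':
  PREDICT(T' → :: F T') = { '::' }
  PREDICT(T' → ε) = { $ }
For F:
  PREDICT(F → a) = { 'a' }
  PREDICT(F → num) = { 'num' }
  PREDICT(F → c) = { 'c' }
T has a single production, so nothing to check there.

All predict sets are disjoint. The grammar IS LL(1).

Answer: Yes, the grammar is LL(1).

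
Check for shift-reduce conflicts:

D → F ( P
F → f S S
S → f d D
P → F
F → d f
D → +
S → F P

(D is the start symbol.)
Augment with D' → D and build the canonical LR(0) collection (I0 = CLOSURE({[D' → . D]}), then GOTO on every symbol after a dot until no new states appear). It has 18 states:
  I0: { [D → . +], [D → . F ( P], [D' → . D], [F → . d f], [F → . f S S] }  — shift
  I1: { [D → + .] }  — reduce
  I2: { [D' → D .] }  — accept
  I3: { [D → F . ( P] }  — shift
  I4: { [F → d . f] }  — shift
  I5: { [F → . d f], [F → . f S S], [F → f . S S], [S → . F P], [S → . f d D] }  — shift
  I6: { [F → . d f], [F → . f S S], [P → . F], [S → F . P] }  — shift
  I7: { [F → . d f], [F → . f S S], [F → f S . S], [S → . F P], [S → . f d D] }  — shift
  I8: { [F → . d f], [F → . f S S], [F → f . S S], [S → . F P], [S → . f d D], [S → f . d D] }  — shift
  I9: { [D → . +], [D → . F ( P], [F → . d f], [F → . f S S], [F → d . f], [S → f d . D] }  — shift
  I10: { [S → f d D .] }  — reduce
  I11: { [F → . d f], [F → . f S S], [F → d f .], [F → f . S S], [S → . F P], [S → . f d D] }  — shift, reduce
  I12: { [F → f S S .] }  — reduce
  I13: { [P → F .] }  — reduce
  I14: { [S → F P .] }  — reduce
  I15: { [F → d f .] }  — reduce
  I16: { [D → F ( . P], [F → . d f], [F → . f S S], [P → . F] }  — shift
  I17: { [D → F ( P .] }  — reduce

I11 contains reduce item [F → d f .] and shift items [F → . d f], [F → . f S S], [S → . f d D] — shift-reduce conflict.

Answer: Yes — I11: [F → d f .] vs [F → . d f]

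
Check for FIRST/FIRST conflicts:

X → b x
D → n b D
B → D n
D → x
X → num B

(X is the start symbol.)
No FIRST/FIRST conflicts.

A FIRST/FIRST conflict occurs when two productions N → α and N → β for the same non-terminal have FIRST(α) ∩ FIRST(β) ≠ ∅ (with ε ∈ FIRST of a nullable right-hand side, so two nullable alternatives also conflict).

Productions for X:
  X → b x: FIRST = { 'b' }
  X → num B: FIRST = { 'num' }
Productions for D:
  D → n b D: FIRST = { 'n' }
  D → x: FIRST = { 'x' }
B has only one production, so no FIRST/FIRST conflict is possible there.

All alternatives of each non-terminal have pairwise disjoint FIRST sets.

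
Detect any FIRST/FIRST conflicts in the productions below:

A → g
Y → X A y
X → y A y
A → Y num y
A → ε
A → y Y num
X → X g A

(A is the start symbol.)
FIRST sets of the non-terminals at (or reachable through a nullable prefix from) the front of some alternative:
  FIRST(Y) = { 'y' }
  FIRST(X) = { 'y' }

Productions for A:
  A → g: FIRST = { 'g' }
  A → Y num y: FIRST = { 'y' }
  A → ε: FIRST = { ε }
  A → y Y num: FIRST = { 'y' }
Productions for X:
  X → y A y: FIRST = { 'y' }
  X → X g A: FIRST = { 'y' }
Y has only one production, so no FIRST/FIRST conflict is possible there.

Conflict for A: A → Y num y and A → y Y num
  Overlap: { 'y' }
Conflict for X: X → y A y and X → X g A
  Overlap: { 'y' }

Answer: Yes. A → Y num y / A → y Y num on { 'y' }; X → y A y / X → X g A on { 'y' }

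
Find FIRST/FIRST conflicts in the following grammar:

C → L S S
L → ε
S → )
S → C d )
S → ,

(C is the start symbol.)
FIRST sets of the non-terminals at (or reachable through a nullable prefix from) the front of some alternative:
  FIRST(C) = { ')', ',' }

Productions for S:
  S → ): FIRST = { ')' }
  S → C d ): FIRST = { ')', ',' }
  S → ,: FIRST = { ',' }
C, L have only one production, so no FIRST/FIRST conflict is possible there.

Conflict for S: S → ) and S → C d )
  Overlap: { ')' }
Conflict for S: S → C d ) and S → ,
  Overlap: { ',' }

Answer: Yes. S → ')' / S → C d ')' on { ')' }; S → C d ')' / S → ',' on { ',' }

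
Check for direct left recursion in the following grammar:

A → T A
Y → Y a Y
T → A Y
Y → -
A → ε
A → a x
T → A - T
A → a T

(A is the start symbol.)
Direct left recursion occurs when N → N α for some non-terminal N (the right-hand side begins with the left-hand side itself).

A → T A: starts with T
Y → Y a Y: LEFT RECURSIVE (starts with Y)
T → A Y: starts with A
Y → -: starts with '-'
A → ε: starts with ε
A → a x: starts with a
T → A - T: starts with A
A → a T: starts with a

The grammar has direct left recursion on: Y.

Answer: Yes, Y is left-recursive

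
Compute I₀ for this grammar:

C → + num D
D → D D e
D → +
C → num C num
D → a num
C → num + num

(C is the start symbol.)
{ [C → . + num D], [C → . num + num], [C → . num C num], [C' → . C] }

First, augment the grammar with C' → C
I₀ = CLOSURE({ [C' → . C] }):
  [C' → . C] has the dot before C: add [C → . + num D], [C → . num C num], [C → . num + num]
No further items can be added.

I₀ = { [C → . + num D], [C → . num + num], [C → . num C num], [C' → . C] }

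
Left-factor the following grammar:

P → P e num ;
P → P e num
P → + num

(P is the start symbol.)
P → P e num P'
P' → ;
P' → ε
P → + num

Left-factoring transforms A → αβ₁ | αβ₂ into A → αA' and A' → β₁ | β₂
(α is the longest common prefix among the alternatives). Repeat until
no nonterminal has two alternatives with a common prefix.

Round 1: P has alternatives sharing prefix 'P e num'. Introduce P': P → P e num P'
  Add: P' → ;
  Add: P' → ε

No remaining common prefixes — done.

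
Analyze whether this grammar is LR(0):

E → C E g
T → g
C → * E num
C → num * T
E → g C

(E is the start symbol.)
A grammar is LR(0) if no state in the canonical LR(0) collection has:
  - both a shift item (dot before a terminal) and a complete item (shift-reduce conflict), or
  - two or more complete items (reduce-reduce conflict; the accept item [E' → E .] counts as a complete item here).

Augment with E' → E and build the canonical LR(0) collection (I0 = CLOSURE({[E' → . E]}), then GOTO on every symbol after a dot until no new states appear). It has 14 states:
  I0: { [C → . * E num], [C → . num * T], [E → . C E g], [E → . g C], [E' → . E] }  — shift
  I1: { [C → * . E num], [C → . * E num], [C → . num * T], [E → . C E g], [E → . g C] }  — shift
  I2: { [C → . * E num], [C → . num * T], [E → . C E g], [E → . g C], [E → C . E g] }  — shift
  I3: { [E' → E .] }  — accept
  I4: { [C → . * E num], [C → . num * T], [E → g . C] }  — shift
  I5: { [C → num . * T] }  — shift
  I6: { [C → num * . T], [T → . g] }  — shift
  I7: { [C → num * T .] }  — reduce
  I8: { [T → g .] }  — reduce
  I9: { [E → g C .] }  — reduce
  I10: { [E → C E . g] }  — shift
  I11: { [E → C E g .] }  — reduce
  I12: { [C → * E . num] }  — shift
  I13: { [C → * E num .] }  — reduce

Every state is either a pure shift/goto state or contains exactly one complete item and nothing to shift — no conflicts. The grammar is LR(0).

Answer: Yes, the grammar is LR(0)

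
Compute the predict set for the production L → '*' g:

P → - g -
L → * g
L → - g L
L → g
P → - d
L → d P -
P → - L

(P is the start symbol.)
{ '*' }

PREDICT(L → '*' g) = (FIRST(RHS) \ {ε}) ∪ (FOLLOW(L) if ε ∈ FIRST(RHS), i.e. RHS ⇒* ε)
FIRST('*' g) = { '*' }
ε ∉ FIRST('*' g), so FOLLOW(L) is not added.
PREDICT(L → '*' g) = { '*' }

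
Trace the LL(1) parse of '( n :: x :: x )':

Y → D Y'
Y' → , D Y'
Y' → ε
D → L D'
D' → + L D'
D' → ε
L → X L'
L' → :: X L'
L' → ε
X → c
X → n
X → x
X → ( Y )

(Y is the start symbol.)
LL(1) parsing maintains a stack (initially the start symbol over $) and the input. At each step: if the stack top is a terminal, match it against the current input token; if it is a non-terminal N, replace it with the RHS of M[N, lookahead] (the unique production whose predict set contains the lookahead).

Stack is shown with the top on the left.

Stack                       Input              Action
-----------------------------------------------------
Y $                         ( n :: x :: x ) $  output Y → D Y'
D Y' $                      ( n :: x :: x ) $  output D → L D'
L D' Y' $                   ( n :: x :: x ) $  output L → X L'
X L' D' Y' $                ( n :: x :: x ) $  output X → ( Y )
( Y ) L' D' Y' $            ( n :: x :: x ) $  match '('
Y ) L' D' Y' $              n :: x :: x ) $    output Y → D Y'
D Y' ) L' D' Y' $           n :: x :: x ) $    output D → L D'
L D' Y' ) L' D' Y' $        n :: x :: x ) $    output L → X L'
X L' D' Y' ) L' D' Y' $     n :: x :: x ) $    output X → n
n L' D' Y' ) L' D' Y' $     n :: x :: x ) $    match 'n'
L' D' Y' ) L' D' Y' $       :: x :: x ) $      output L' → :: X L'
:: X L' D' Y' ) L' D' Y' $  :: x :: x ) $      match '::'
X L' D' Y' ) L' D' Y' $     x :: x ) $         output X → x
x L' D' Y' ) L' D' Y' $     x :: x ) $         match 'x'
L' D' Y' ) L' D' Y' $       :: x ) $           output L' → :: X L'
:: X L' D' Y' ) L' D' Y' $  :: x ) $           match '::'
X L' D' Y' ) L' D' Y' $     x ) $              output X → x
x L' D' Y' ) L' D' Y' $     x ) $              match 'x'
L' D' Y' ) L' D' Y' $       ) $                output L' → ε
D' Y' ) L' D' Y' $          ) $                output D' → ε
Y' ) L' D' Y' $             ) $                output Y' → ε
) L' D' Y' $                ) $                match ')'
L' D' Y' $                  $                  output L' → ε
D' Y' $                     $                  output D' → ε
Y' $                        $                  output Y' → ε
$                           $                  accept

The string is accepted.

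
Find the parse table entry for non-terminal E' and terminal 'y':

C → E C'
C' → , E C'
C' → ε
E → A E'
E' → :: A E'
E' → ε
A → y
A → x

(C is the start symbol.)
Empty (error entry)

To find M[E', 'y'], we find productions for E' where 'y' is in the predict set (PREDICT(N → α) = (FIRST(α) \ {ε}) ∪ (FOLLOW(N) if α ⇒* ε)).

Relevant sets:
  FOLLOW(E') = { $, ',' }

E' → :: A E': PREDICT = { '::' }
E' → ε: PREDICT = { $, ',' }

M[E', 'y'] is empty (no production applies)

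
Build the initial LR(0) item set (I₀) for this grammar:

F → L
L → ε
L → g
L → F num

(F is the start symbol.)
First, augment the grammar with F' → F
I₀ = CLOSURE({ [F' → . F] }):
  [F' → . F] has the dot before F: add [F → . L]
  [F → . L] has the dot before L: add [L → .], [L → . g], [L → . F num]
No further items can be added.

I₀ = { [F → . L], [F' → . F], [L → . F num], [L → . g], [L → .] }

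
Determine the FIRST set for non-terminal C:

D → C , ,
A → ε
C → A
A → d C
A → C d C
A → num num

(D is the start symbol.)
{ 'd', 'num', ε }

To compute FIRST(C), examine every production with C on the left-hand side, reading each right-hand side left to right until a non-nullable symbol is reached.

FIRST sets of the other non-terminals involved (by the same procedure, iterated to a fixed point):
  FIRST(A) = { 'd', 'num', ε }

From C → A:
  - A is a non-terminal: add FIRST(A) \ {ε} = { 'd', 'num' }
    A is nullable and nothing follows, so the whole right-hand side can vanish: ε ∈ FIRST(C)

Collecting: FIRST(C) = { 'd', 'num', ε }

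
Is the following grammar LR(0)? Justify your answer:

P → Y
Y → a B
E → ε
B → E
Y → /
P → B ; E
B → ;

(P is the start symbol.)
No. Shift-reduce conflict between [E → .] and [B → . ;]

Augment with P' → P and build the canonical LR(0) collection (I0 = CLOSURE({[P' → . P]}), then GOTO on every symbol after a dot until no new states appear). It has 11 states:
  I0: { [B → . ;], [B → . E], [E → .], [P → . B ; E], [P → . Y], [P' → . P], [Y → . /], [Y → . a B] }  — shift, reduce
  I1: { [Y → / .] }  — reduce
  I2: { [B → ; .] }  — reduce
  I3: { [P → B . ; E] }  — shift
  I4: { [B → E .] }  — reduce
  I5: { [P' → P .] }  — accept
  I6: { [P → Y .] }  — reduce
  I7: { [B → . ;], [B → . E], [E → .], [Y → a . B] }  — shift, reduce
  I8: { [Y → a B .] }  — reduce
  I9: { [E → .], [P → B ; . E] }  — reduce
  I10: { [P → B ; E .] }  — reduce

Conflict in state I0:
  Shift-reduce conflict between [E → .] and [B → . ;]
So the grammar is NOT LR(0).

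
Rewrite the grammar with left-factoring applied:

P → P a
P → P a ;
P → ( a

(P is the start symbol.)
P → P a P'
P' → ε
P' → ;
P → ( a

Left-factoring transforms A → αβ₁ | αβ₂ into A → αA' and A' → β₁ | β₂
(α is the longest common prefix among the alternatives). Repeat until
no nonterminal has two alternatives with a common prefix.

Round 1: P has alternatives sharing prefix 'P a'. Introduce P': P → P a P'
  Add: P' → ε
  Add: P' → ;

No remaining common prefixes — done.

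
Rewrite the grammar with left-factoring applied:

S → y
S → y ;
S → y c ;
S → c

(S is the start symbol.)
Left-factoring transforms A → αβ₁ | αβ₂ into A → αA' and A' → β₁ | β₂
(α is the longest common prefix among the alternatives). Repeat until
no nonterminal has two alternatives with a common prefix.

Round 1: S has alternatives sharing prefix 'y'. Introduce S': S → y S'
  Add: S' → ε
  Add: S' → ;
  Add: S' → c ;

No remaining common prefixes — done.

Resulting grammar:
S → y S'
S' → ε
S' → ;
S' → c ;
S → c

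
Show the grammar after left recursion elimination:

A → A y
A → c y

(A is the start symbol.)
A is directly left-recursive. The standard transformation for
  A → A α₁ | ... | A α_m | β₁ | ... | β_n
is
  A  → β₁ A' | ... | β_n A'
  A' → α₁ A' | ... | α_m A' | ε

A → c y becomes A → c y A'
A → A y becomes A' → y A'
Add A' → ε

Resulting grammar:
A → c y A'
A' → y A'
A' → ε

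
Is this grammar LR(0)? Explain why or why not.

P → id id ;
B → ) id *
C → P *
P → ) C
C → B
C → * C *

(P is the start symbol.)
Augment with P' → P and build the canonical LR(0) collection (I0 = CLOSURE({[P' → . P]}), then GOTO on every symbol after a dot until no new states appear). It has 16 states:
  I0: { [P → . ) C], [P → . id id ;], [P' → . P] }  — shift
  I1: { [B → . ) id *], [C → . * C *], [C → . B], [C → . P *], [P → ) . C], [P → . ) C], [P → . id id ;] }  — shift
  I2: { [P' → P .] }  — accept
  I3: { [P → id . id ;] }  — shift
  I4: { [P → id id . ;] }  — shift
  I5: { [P → id id ; .] }  — reduce
  I6: { [B → ) . id *], [B → . ) id *], [C → . * C *], [C → . B], [C → . P *], [P → ) . C], [P → . ) C], [P → . id id ;] }  — shift
  I7: { [B → . ) id *], [C → * . C *], [C → . * C *], [C → . B], [C → . P *], [P → . ) C], [P → . id id ;] }  — shift
  I8: { [C → B .] }  — reduce
  I9: { [P → ) C .] }  — reduce
  I10: { [C → P . *] }  — shift
  I11: { [C → P * .] }  — reduce
  I12: { [C → * C . *] }  — shift
  I13: { [C → * C * .] }  — reduce
  I14: { [B → ) id . *], [P → id . id ;] }  — shift
  I15: { [B → ) id * .] }  — reduce

Every state is either a pure shift/goto state or contains exactly one complete item and nothing to shift — no conflicts. The grammar is LR(0).

Answer: Yes, the grammar is LR(0)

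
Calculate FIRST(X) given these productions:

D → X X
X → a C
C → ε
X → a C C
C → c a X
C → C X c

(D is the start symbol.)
{ 'a' }

From X → a C:
  - a is a terminal: add 'a' and stop
From X → a C C:
  - a is a terminal: add 'a' and stop

Collecting: FIRST(X) = { 'a' }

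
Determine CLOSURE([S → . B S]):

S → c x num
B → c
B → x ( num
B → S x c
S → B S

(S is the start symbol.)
{ [B → . S x c], [B → . c], [B → . x ( num], [S → . B S], [S → . c x num] }

Start with: [S → . B S]
  [S → . B S] has the dot before B: add [B → . c], [B → . x ( num], [B → . S x c]
  [B → . S x c] has the dot before S: add [S → . c x num]
No further items can be added.

CLOSURE = { [B → . S x c], [B → . c], [B → . x ( num], [S → . B S], [S → . c x num] }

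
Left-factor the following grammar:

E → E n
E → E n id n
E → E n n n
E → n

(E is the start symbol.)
Left-factoring transforms A → αβ₁ | αβ₂ into A → αA' and A' → β₁ | β₂
(α is the longest common prefix among the alternatives). Repeat until
no nonterminal has two alternatives with a common prefix.

Round 1: E has alternatives sharing prefix 'E n'. Introduce E': E → E n E'
  Add: E' → ε
  Add: E' → id n
  Add: E' → n n

No remaining common prefixes — done.

Resulting grammar:
E → E n E'
E' → ε
E' → id n
E' → n n
E → n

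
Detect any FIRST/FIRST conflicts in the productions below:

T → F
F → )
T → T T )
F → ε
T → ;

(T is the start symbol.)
A FIRST/FIRST conflict occurs when two productions N → α and N → β for the same non-terminal have FIRST(α) ∩ FIRST(β) ≠ ∅ (with ε ∈ FIRST of a nullable right-hand side, so two nullable alternatives also conflict).

FIRST sets of the non-terminals at (or reachable through a nullable prefix from) the front of some alternative:
  FIRST(F) = { ')', ε }
  FIRST(T) = { ')', ';', ε }

Productions for T:
  T → F: FIRST = { ')', ε }
  T → T T ): FIRST = { ')', ';' }
  T → ;: FIRST = { ';' }
Productions for F:
  F → ): FIRST = { ')' }
  F → ε: FIRST = { ε }

Conflict for T: T → F and T → T T )
  Overlap: { ')' }
Conflict for T: T → T T ) and T → ;
  Overlap: { ';' }

Answer: Yes. T → F / T → T T ')' on { ')' }; T → T T ')' / T → ';' on { ';' }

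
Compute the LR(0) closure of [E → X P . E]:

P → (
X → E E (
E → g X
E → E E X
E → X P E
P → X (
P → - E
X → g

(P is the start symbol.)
{ [E → . E E X], [E → . X P E], [E → . g X], [E → X P . E], [X → . E E (], [X → . g] }

Start with: [E → X P . E]
  [E → X P . E] has the dot before E: add [E → . g X], [E → . E E X], [E → . X P E]
  [E → . X P E] has the dot before X: add [X → . E E (], [X → . g]
No further items can be added.

CLOSURE = { [E → . E E X], [E → . X P E], [E → . g X], [E → X P . E], [X → . E E (], [X → . g] }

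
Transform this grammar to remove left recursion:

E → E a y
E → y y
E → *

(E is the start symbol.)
E is directly left-recursive. The standard transformation for
  A → A α₁ | ... | A α_m | β₁ | ... | β_n
is
  A  → β₁ A' | ... | β_n A'
  A' → α₁ A' | ... | α_m A' | ε

E → y y becomes E → y y E'
E → * becomes E → * E'
E → E a y becomes E' → a y E'
Add E' → ε

Resulting grammar:
E → y y E'
E → * E'
E' → a y E'
E' → ε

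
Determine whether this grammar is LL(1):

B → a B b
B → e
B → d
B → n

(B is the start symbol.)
Yes, the grammar is LL(1).

A grammar is LL(1) if for each non-terminal N with multiple productions, the predict sets of those productions are pairwise disjoint, where PREDICT(N → α) = (FIRST(α) \ {ε}) ∪ (FOLLOW(N) if α ⇒* ε).

For B:
  PREDICT(B → a B b) = { 'a' }
  PREDICT(B → e) = { 'e' }
  PREDICT(B → d) = { 'd' }
  PREDICT(B → n) = { 'n' }

All predict sets are disjoint. The grammar IS LL(1).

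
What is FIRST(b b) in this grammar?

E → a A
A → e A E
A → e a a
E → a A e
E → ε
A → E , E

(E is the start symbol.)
{ 'b' }

To compute FIRST(b b), process the symbols left to right:
Symbol b is a terminal. Add 'b' and stop.
FIRST(b b) = { 'b' }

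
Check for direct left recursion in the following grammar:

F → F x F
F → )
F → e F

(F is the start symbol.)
F → F x F: LEFT RECURSIVE (starts with F)
F → ): starts with ')'
F → e F: starts with e

The grammar has direct left recursion on: F.

Answer: Yes, F is left-recursive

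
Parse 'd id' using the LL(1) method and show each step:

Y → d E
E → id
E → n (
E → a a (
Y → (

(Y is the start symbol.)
Stack is shown with the top on the left.

Stack  Input   Action
---------------------
Y $    d id $  output Y → d E
d E $  d id $  match 'd'
E $    id $    output E → id
id $   id $    match 'id'
$      $       accept

The string is accepted.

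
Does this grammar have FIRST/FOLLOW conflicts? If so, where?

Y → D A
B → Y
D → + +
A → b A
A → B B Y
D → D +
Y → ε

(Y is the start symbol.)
Yes. Y → D A with FOLLOW(Y) on { '+' }

Nullable non-terminals: A, B, Y.
FIRST sets used below: FIRST(B) = { '+', ε }, FIRST(Y) = { '+', ε }, FIRST(D) = { '+' }

A: nullable alternative(s) A → B B Y; FOLLOW(A) = { $, '+' }
  A → b A: FIRST \ {ε} = { 'b' } — disjoint from FOLLOW(A)
  A → B B Y: FIRST \ {ε} = { '+' } — this is the only nullable alternative, skip
B has a nullable alternative but only one production, so nothing to check.

Y: nullable alternative(s) Y → ε; FOLLOW(Y) = { $, '+' }
  Y → D A: FIRST \ {ε} = { '+' } — overlaps FOLLOW(Y) on { '+' }: CONFLICT
  Y → ε: FIRST \ {ε} = { } — this is the only nullable alternative, skip

D has no nullable alternative, so no FIRST/FOLLOW check is needed there.

So the grammar has 1 FIRST/FOLLOW conflict (marked CONFLICT above).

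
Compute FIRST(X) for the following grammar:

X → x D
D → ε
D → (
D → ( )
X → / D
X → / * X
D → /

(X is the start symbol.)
{ '/', 'x' }

From X → x D:
  - x is a terminal: add 'x' and stop
From X → / D:
  - '/' is a terminal: add '/' and stop
From X → / * X:
  - '/' is a terminal: add '/' and stop

Collecting: FIRST(X) = { '/', 'x' }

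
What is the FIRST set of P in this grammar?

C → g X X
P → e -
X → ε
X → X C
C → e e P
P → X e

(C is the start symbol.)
To compute FIRST(P), examine every production with P on the left-hand side, reading each right-hand side left to right until a non-nullable symbol is reached.

FIRST sets of the other non-terminals involved (by the same procedure, iterated to a fixed point):
  FIRST(X) = { 'e', 'g', ε }

From P → e -:
  - e is a terminal: add 'e' and stop
From P → X e:
  - X is a non-terminal: add FIRST(X) \ {ε} = { 'e', 'g' }
    X is nullable, so continue to the next symbol
  - e is a terminal: add 'e' and stop

Collecting: FIRST(P) = { 'e', 'g' }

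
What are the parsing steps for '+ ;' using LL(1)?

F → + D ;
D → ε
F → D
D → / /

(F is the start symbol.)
Stack is shown with the top on the left.

Stack    Input  Action
----------------------
F $      + ; $  output F → + D ;
+ D ; $  + ; $  match '+'
D ; $    ; $    output D → ε
; $      ; $    match ';'
$        $      accept

The string is accepted.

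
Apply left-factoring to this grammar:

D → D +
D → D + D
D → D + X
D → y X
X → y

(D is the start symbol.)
Left-factoring transforms A → αβ₁ | αβ₂ into A → αA' and A' → β₁ | β₂
(α is the longest common prefix among the alternatives). Repeat until
no nonterminal has two alternatives with a common prefix.

Round 1: D has alternatives sharing prefix 'D +'. Introduce D': D → D + D'
  Add: D' → ε
  Add: D' → D
  Add: D' → X

No remaining common prefixes — done.

Resulting grammar:
D → D + D'
D' → ε
D' → D
D' → X
D → y X
X → y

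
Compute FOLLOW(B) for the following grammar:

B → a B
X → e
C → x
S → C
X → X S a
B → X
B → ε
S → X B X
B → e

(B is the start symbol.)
{ $, 'e' }

To compute FOLLOW(B), find every occurrence of B on a right-hand side N → α B β: add FIRST(β) \ {ε}, and if β is empty or nullable also add FOLLOW(N). Iterate to a fixed point.

B is the start symbol, so $ ∈ FOLLOW(B).
In B → a B: B is at the end; this adds FOLLOW(B) to itself — nothing new
In S → X B X: B is followed by X, add FIRST(X) \ {ε} = { 'e' }

Taking the union: FOLLOW(B) = { $, 'e' }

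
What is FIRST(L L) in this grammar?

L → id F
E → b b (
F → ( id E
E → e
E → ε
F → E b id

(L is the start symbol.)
{ 'id' }

FIRST sets of the non-terminals involved (from the grammar, by fixed-point iteration):
  FIRST(L) = { 'id' }

To compute FIRST(L L), process the symbols left to right:
Symbol L is a non-terminal. Add FIRST(L) \ {ε} = { 'id' }
L is not nullable (ε ∉ FIRST(L)), so stop here.
FIRST(L L) = { 'id' }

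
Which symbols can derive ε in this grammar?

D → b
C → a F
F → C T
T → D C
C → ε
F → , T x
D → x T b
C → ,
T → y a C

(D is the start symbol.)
{ 'C' }

A non-terminal is nullable if it can derive ε (the empty string): either it has an ε-production, or it has a production whose right-hand side consists entirely of nullable non-terminals.

ε-productions: C → ε
So C is immediately nullable.
No further non-terminal can be added: every production for the remaining non-terminals contains a terminal or a non-nullable non-terminal.
Nullable = { 'C' }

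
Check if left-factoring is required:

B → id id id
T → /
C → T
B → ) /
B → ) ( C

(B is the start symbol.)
Left-factoring is needed when two productions for the same non-terminal
share a common prefix on the right-hand side.

Productions for B:
  B → id id id
  B → ) /
  B → ) ( C

Found common prefix ')' in productions for B

Answer: Yes, B has productions with common prefix ')'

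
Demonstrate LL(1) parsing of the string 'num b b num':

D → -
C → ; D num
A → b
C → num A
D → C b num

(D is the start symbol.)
LL(1) parsing maintains a stack (initially the start symbol over $) and the input. At each step: if the stack top is a terminal, match it against the current input token; if it is a non-terminal N, replace it with the RHS of M[N, lookahead] (the unique production whose predict set contains the lookahead).

Stack is shown with the top on the left.

Stack          Input          Action
------------------------------------
D $            num b b num $  output D → C b num
C b num $      num b b num $  output C → num A
num A b num $  num b b num $  match 'num'
A b num $      b b num $      output A → b
b b num $      b b num $      match 'b'
b num $        b num $        match 'b'
num $          num $          match 'num'
$              $              accept

The string is accepted.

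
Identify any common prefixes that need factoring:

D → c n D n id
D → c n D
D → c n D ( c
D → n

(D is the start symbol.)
Yes, D has productions with common prefix 'c n D'

Left-factoring is needed when two productions for the same non-terminal
share a common prefix on the right-hand side.

Productions for D:
  D → c n D n id
  D → c n D
  D → c n D ( c
  D → n

Found common prefix 'c n D' in productions for D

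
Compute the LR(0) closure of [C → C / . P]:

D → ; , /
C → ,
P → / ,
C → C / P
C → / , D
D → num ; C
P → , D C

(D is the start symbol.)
{ [C → C / . P], [P → . , D C], [P → . / ,] }

Start with: [C → C / . P]
  [C → C / . P] has the dot before P: add [P → . / ,], [P → . , D C]
No further items can be added.

CLOSURE = { [C → C / . P], [P → . , D C], [P → . / ,] }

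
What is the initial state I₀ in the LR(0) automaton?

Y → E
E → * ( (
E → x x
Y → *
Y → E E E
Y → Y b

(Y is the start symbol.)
{ [E → . * ( (], [E → . x x], [Y → . *], [Y → . E E E], [Y → . E], [Y → . Y b], [Y' → . Y] }

First, augment the grammar with Y' → Y
I₀ = CLOSURE({ [Y' → . Y] }):
  [Y' → . Y] has the dot before Y: add [Y → . E], [Y → . *], [Y → . E E E], [Y → . Y b]
  [Y → . E] has the dot before E: add [E → . * ( (], [E → . x x]
No further items can be added.

I₀ = { [E → . * ( (], [E → . x x], [Y → . *], [Y → . E E E], [Y → . E], [Y → . Y b], [Y' → . Y] }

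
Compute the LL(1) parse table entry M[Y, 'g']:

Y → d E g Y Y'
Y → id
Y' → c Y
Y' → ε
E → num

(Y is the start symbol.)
Empty (error entry)

To find M[Y, 'g'], we find productions for Y where 'g' is in the predict set (PREDICT(N → α) = (FIRST(α) \ {ε}) ∪ (FOLLOW(N) if α ⇒* ε)).

Y → d E g Y Y': PREDICT = { 'd' }
Y → id: PREDICT = { 'id' }

M[Y, 'g'] is empty (no production applies)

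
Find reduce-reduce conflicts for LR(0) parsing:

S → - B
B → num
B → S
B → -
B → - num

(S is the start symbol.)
Yes — I7: [B → - num .] vs [B → num .]

Augment with S' → S and build the canonical LR(0) collection (I0 = CLOSURE({[S' → . S]}), then GOTO on every symbol after a dot until no new states appear). It has 8 states:
  I0: { [S → . - B], [S' → . S] }  — shift
  I1: { [B → . - num], [B → . -], [B → . S], [B → . num], [S → - . B], [S → . - B] }  — shift
  I2: { [S' → S .] }  — accept
  I3: { [B → - . num], [B → - .], [B → . - num], [B → . -], [B → . S], [B → . num], [S → - . B], [S → . - B] }  — shift, reduce
  I4: { [S → - B .] }  — reduce
  I5: { [B → S .] }  — reduce
  I6: { [B → num .] }  — reduce
  I7: { [B → - num .], [B → num .] }  — 2 reduces

I7 contains complete items [B → - num .], [B → num .] — reduce-reduce conflict.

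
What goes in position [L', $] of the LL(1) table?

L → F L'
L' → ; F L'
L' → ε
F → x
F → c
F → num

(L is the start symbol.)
To find M[L', $], we find productions for L' where $ is in the predict set (PREDICT(N → α) = (FIRST(α) \ {ε}) ∪ (FOLLOW(N) if α ⇒* ε)).

Relevant sets:
  FOLLOW(L') = { $ }

L' → ; F L': PREDICT = { ';' }
L' → ε: PREDICT = { $ }
  $ is in predict set, so this production goes in M[L', $]

M[L', $] = L' → ε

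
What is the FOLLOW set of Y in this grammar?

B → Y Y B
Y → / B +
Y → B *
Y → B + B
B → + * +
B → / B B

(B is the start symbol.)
{ '+', '/' }

To compute FOLLOW(Y), find every occurrence of Y on a right-hand side N → α Y β: add FIRST(β) \ {ε}, and if β is empty or nullable also add FOLLOW(N). Iterate to a fixed point.

In B → Y Y B: Y is followed by Y B, add FIRST(Y B) \ {ε} = { '+', '/' }
In B → Y Y B: Y is followed by B, add FIRST(B) \ {ε} = { '+', '/' }

Taking the union: FOLLOW(Y) = { '+', '/' }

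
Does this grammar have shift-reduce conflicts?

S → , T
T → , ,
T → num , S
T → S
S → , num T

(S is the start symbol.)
Yes — I12: [T → , , .] vs [S → . , T]

A shift-reduce conflict occurs when an LR(0) state has both:
  - a complete (reduce) item [A → α .] (dot at the end), and
  - a shift item [B → β . c γ] (dot before a terminal).

Augment with S' → S and build the canonical LR(0) collection (I0 = CLOSURE({[S' → . S]}), then GOTO on every symbol after a dot until no new states appear). It has 14 states:
  I0: { [S → . , T], [S → . , num T], [S' → . S] }  — shift
  I1: { [S → , . T], [S → , . num T], [S → . , T], [S → . , num T], [T → . , ,], [T → . S], [T → . num , S] }  — shift
  I2: { [S' → S .] }  — accept
  I3: { [S → , . T], [S → , . num T], [S → . , T], [S → . , num T], [T → , . ,], [T → . , ,], [T → . S], [T → . num , S] }  — shift
  I4: { [T → S .] }  — reduce
  I5: { [S → , T .] }  — reduce
  I6: { [S → , num . T], [S → . , T], [S → . , num T], [T → . , ,], [T → . S], [T → . num , S], [T → num . , S] }  — shift
  I7: { [S → , . T], [S → , . num T], [S → . , T], [S → . , num T], [T → , . ,], [T → . , ,], [T → . S], [T → . num , S], [T → num , . S] }  — shift
  I8: { [S → , num T .] }  — reduce
  I9: { [T → num . , S] }  — shift
  I10: { [S → . , T], [S → . , num T], [T → num , . S] }  — shift
  I11: { [T → num , S .] }  — reduce
  I12: { [S → , . T], [S → , . num T], [S → . , T], [S → . , num T], [T → , , .], [T → , . ,], [T → . , ,], [T → . S], [T → . num , S] }  — shift, reduce
  I13: { [T → S .], [T → num , S .] }  — 2 reduces

I12 contains reduce item [T → , , .] and shift items [S → . , T], [S → . , num T], [S → , . num T], [T → . , ,], [T → , . ,], [T → . num , S] — shift-reduce conflict.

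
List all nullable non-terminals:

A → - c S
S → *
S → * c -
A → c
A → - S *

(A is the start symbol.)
A non-terminal is nullable if it can derive ε (the empty string): either it has an ε-production, or it has a production whose right-hand side consists entirely of nullable non-terminals.

There are no ε-productions, so no non-terminal can derive ε.
No non-terminals are nullable.

Answer: None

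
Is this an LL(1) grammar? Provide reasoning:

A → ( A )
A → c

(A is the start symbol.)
Yes, the grammar is LL(1).

For A:
  PREDICT(A → '(' A ')') = { '(' }
  PREDICT(A → c) = { 'c' }

All predict sets are disjoint. The grammar IS LL(1).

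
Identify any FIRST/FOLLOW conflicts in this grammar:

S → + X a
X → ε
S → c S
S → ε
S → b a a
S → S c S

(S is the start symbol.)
Nullable non-terminals: S, X.
FIRST sets used below: FIRST(S) = { '+', 'b', 'c', ε }

S: nullable alternative(s) S → ε; FOLLOW(S) = { $, 'c' }
  S → + X a: FIRST \ {ε} = { '+' } — disjoint from FOLLOW(S)
  S → c S: FIRST \ {ε} = { 'c' } — overlaps FOLLOW(S) on { 'c' }: CONFLICT
  S → ε: FIRST \ {ε} = { } — this is the only nullable alternative, skip
  S → b a a: FIRST \ {ε} = { 'b' } — disjoint from FOLLOW(S)
  S → S c S: FIRST \ {ε} = { '+', 'b', 'c' } — overlaps FOLLOW(S) on { 'c' }: CONFLICT
X has a nullable alternative but only one production, so nothing to check.

So the grammar has 2 FIRST/FOLLOW conflicts (marked CONFLICT above).

Answer: Yes. S → c S with FOLLOW(S) on { 'c' }; S → S c S with FOLLOW(S) on { 'c' }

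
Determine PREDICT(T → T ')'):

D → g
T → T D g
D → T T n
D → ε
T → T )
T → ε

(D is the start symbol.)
{ ')', 'g', 'n' }

PREDICT(T → T ')') = (FIRST(RHS) \ {ε}) ∪ (FOLLOW(T) if ε ∈ FIRST(RHS), i.e. RHS ⇒* ε)
FIRST(T) = { ')', 'g', 'n', ε }
FIRST(T ')') = { ')', 'g', 'n' }
ε ∉ FIRST(T ')'), so FOLLOW(T) is not added.
PREDICT(T → T ')') = { ')', 'g', 'n' }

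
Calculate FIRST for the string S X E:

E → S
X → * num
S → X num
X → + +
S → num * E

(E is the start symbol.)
{ '*', '+', 'num' }

FIRST sets of the non-terminals involved (from the grammar, by fixed-point iteration):
  FIRST(S) = { '*', '+', 'num' }

To compute FIRST(S X E), process the symbols left to right:
Symbol S is a non-terminal. Add FIRST(S) \ {ε} = { '*', '+', 'num' }
S is not nullable (ε ∉ FIRST(S)), so stop here.
FIRST(S X E) = { '*', '+', 'num' }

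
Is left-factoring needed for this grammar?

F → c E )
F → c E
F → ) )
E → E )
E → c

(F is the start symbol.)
Yes, F has productions with common prefix 'c E'

Left-factoring is needed when two productions for the same non-terminal
share a common prefix on the right-hand side.

Productions for F:
  F → c E )
  F → c E
  F → ) )
Productions for E:
  E → E )
  E → c

Found common prefix 'c E' in productions for F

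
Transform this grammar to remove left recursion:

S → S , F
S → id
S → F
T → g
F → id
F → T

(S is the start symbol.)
S is directly left-recursive. The standard transformation for
  A → A α₁ | ... | A α_m | β₁ | ... | β_n
is
  A  → β₁ A' | ... | β_n A'
  A' → α₁ A' | ... | α_m A' | ε

S → id becomes S → id S'
S → F becomes S → F S'
S → S , F becomes S' → , F S'
Add S' → ε

Productions for other non-terminals are unchanged:
  T → g
  F → id
  F → T

Resulting grammar:
S → id S'
S → F S'
S' → , F S'
S' → ε
T → g
F → id
F → T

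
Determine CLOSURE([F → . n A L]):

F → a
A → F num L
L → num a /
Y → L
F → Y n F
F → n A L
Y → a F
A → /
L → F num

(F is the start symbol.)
To compute CLOSURE, for each item [A → α.Bβ] where B is a non-terminal, add [B → .γ] for all productions B → γ; repeat for the newly added items until nothing changes.

Start with: [F → . n A L]
The dot precedes the terminal n, so nothing is added.

CLOSURE = { [F → . n A L] }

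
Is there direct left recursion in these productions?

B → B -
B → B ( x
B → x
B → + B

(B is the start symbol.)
Direct left recursion occurs when N → N α for some non-terminal N (the right-hand side begins with the left-hand side itself).

B → B -: LEFT RECURSIVE (starts with B)
B → B ( x: LEFT RECURSIVE (starts with B)
B → x: starts with x
B → + B: starts with '+'

The grammar has direct left recursion on: B.

Answer: Yes, B is left-recursive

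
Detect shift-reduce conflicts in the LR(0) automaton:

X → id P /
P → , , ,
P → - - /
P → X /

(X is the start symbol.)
A shift-reduce conflict occurs when an LR(0) state has both:
  - a complete (reduce) item [A → α .] (dot at the end), and
  - a shift item [B → β . c γ] (dot before a terminal).

Augment with X' → X and build the canonical LR(0) collection (I0 = CLOSURE({[X' → . X]}), then GOTO on every symbol after a dot until no new states appear). It has 13 states:
  I0: { [X → . id P /], [X' → . X] }  — shift
  I1: { [X' → X .] }  — accept
  I2: { [P → . , , ,], [P → . - - /], [P → . X /], [X → . id P /], [X → id . P /] }  — shift
  I3: { [P → , . , ,] }  — shift
  I4: { [P → - . - /] }  — shift
  I5: { [X → id P . /] }  — shift
  I6: { [P → X . /] }  — shift
  I7: { [P → X / .] }  — reduce
  I8: { [X → id P / .] }  — reduce
  I9: { [P → - - . /] }  — shift
  I10: { [P → - - / .] }  — reduce
  I11: { [P → , , . ,] }  — shift
  I12: { [P → , , , .] }  — reduce

No state contains both a complete item and a shift item.

Answer: No shift-reduce conflicts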